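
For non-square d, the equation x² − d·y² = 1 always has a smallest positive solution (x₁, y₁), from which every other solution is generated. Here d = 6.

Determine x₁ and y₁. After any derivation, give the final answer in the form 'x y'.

√6 = [2; 2,4, …], period ℓ=2 (even) → k=1
k=0  a_k=2  p_k/q_k = 2/1
k=1  a_k=2  p_k/q_k = 5/2
fundamental: x₁=5, y₁=2  (since 25 − 6·4 = 1)

5 2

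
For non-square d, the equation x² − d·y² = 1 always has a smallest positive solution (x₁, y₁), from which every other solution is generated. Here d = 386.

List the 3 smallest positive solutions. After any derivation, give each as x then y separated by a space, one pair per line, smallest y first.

111555 5678
24889036049 1266818580
5552992832780835 282639893378122

d=386: √d = [19; 1,1,1,4,1,18,1,4,1,1,1,38] (ℓ=12, even), read p_11/q_11
k=0  a_k=19  p_k/q_k = 19/1
…
k=3  a_k=1  p_k/q_k = 59/3
k=4  a_k=4  p_k/q_k = 275/14
…
k=7  a_k=1  p_k/q_k = 6621/337
…
k=9  a_k=1  p_k/q_k = 39392/2005
k=10  a_k=1  p_k/q_k = 72163/3673
k=11  a_k=1  p_k/q_k = 111555/5678
fundamental: x₁=111555, y₁=5678  (since 12444518025 − 386·32239684 = 1)
k=2:  x_2 = 111555·111555+386·5678·5678 = 24889036049,  y_2 = 111555·5678+5678·111555 = 1266818580
k=3:  x_3 = 111555·24889036049+386·5678·1266818580 = 5552992832780835,  y_3 = 111555·1266818580+5678·24889036049 = 282639893378122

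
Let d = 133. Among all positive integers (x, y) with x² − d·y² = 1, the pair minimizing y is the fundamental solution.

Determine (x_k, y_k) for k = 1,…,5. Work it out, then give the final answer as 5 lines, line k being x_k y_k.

√133 → a₀=11, period (1,1,7,5,1,…,1,1,22); ℓ=16 even so k=15
a_0=11:  p_0=11·1+0=11,  q_0=11·0+1=1
a_1=1:  p_1=1·11+1=12,  q_1=1·1+0=1
…
a_3=7:  p_3=7·23+12=173,  q_3=7·2+1=15
…
a_5=1:  p_5=1·888+173=1061,  q_5=1·77+15=92
a_6=1:  p_6=1·1061+888=1949,  q_6=1·92+77=169
a_7=1:  p_7=1·1949+1061=3010,  q_7=1·169+92=261
a_8=2:  p_8=2·3010+1949=7969,  q_8=2·261+169=691
a_9=1:  p_9=1·7969+3010=10979,  q_9=1·691+261=952
a_10=1:  p_10=1·10979+7969=18948,  q_10=1·952+691=1643
…
a_13=7:  p_13=7·168583+29927=1210008,  q_13=7·14618+2595=104921
a_14=1:  p_14=1·1210008+168583=1378591,  q_14=1·104921+14618=119539
a_15=1:  p_15=1·1378591+1210008=2588599,  q_15=1·119539+104921=224460
fundamental: x₁=2588599, y₁=224460  (since 6700844782801 − 133·50382291600 = 1)
(x_2, y_2) = (2588599·2588599 + 133·224460·224460, 2588599·224460 + 224460·2588599) = (13401689565601, 1162073863080)
(x_3, y_3) = (2588599·13401689565601 + 133·224460·1162073863080, 2588599·1162073863080 + 224460·13401689565601) = (69383200415647777399, 6016286479789825380)
(x_4, y_4) = (2588599·69383200415647777399 + 133·224460·6016286479789825380, 2588599·6016286479789825380 + 224460·69383200415647777399) = (359210566425477440164982401, 31147506330593762303822160)
(x_5, y_5) = (2588599·359210566425477440164982401 + 133·224460·31147506330593762303822160, 2588599·31147506330593762303822160 + 224460·359210566425477440164982401) = (1859704226076779569066850908714999, 161256807479731348725343689282300)

2588599 224460
13401689565601 1162073863080
69383200415647777399 6016286479789825380
359210566425477440164982401 31147506330593762303822160
1859704226076779569066850908714999 161256807479731348725343689282300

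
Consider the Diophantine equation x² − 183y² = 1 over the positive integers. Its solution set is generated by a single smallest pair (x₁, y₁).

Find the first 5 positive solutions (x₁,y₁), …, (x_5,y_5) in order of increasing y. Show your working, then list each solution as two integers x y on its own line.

d=183: √d = [13; 1,1,8,1,1,26] (ℓ=6, even), read p_5/q_5
i=0: a=13 ⇒ p=13, q=1
…
i=2: a=1 ⇒ p=27, q=2
i=3: a=8 ⇒ p=230, q=17
i=4: a=1 ⇒ p=257, q=19
i=5: a=1 ⇒ p=487, q=36
→ (487, 36).  Check: 487²=237169, 183·36²=237168, difference 1.
k=2:  x_2 = 487·487+183·36·36 = 474337,  y_2 = 487·36+36·487 = 35064
k=3:  x_3 = 487·474337+183·36·35064 = 462003751,  y_3 = 487·35064+36·474337 = 34152300
k=4:  x_4 = 487·462003751+183·36·34152300 = 449991179137,  y_4 = 487·34152300+36·462003751 = 33264305136
k=5:  x_5 = 487·449991179137+183·36·33264305136 = 438290946475687,  y_5 = 487·33264305136+36·449991179137 = 32399399050164

487 36
474337 35064
462003751 34152300
449991179137 33264305136
438290946475687 32399399050164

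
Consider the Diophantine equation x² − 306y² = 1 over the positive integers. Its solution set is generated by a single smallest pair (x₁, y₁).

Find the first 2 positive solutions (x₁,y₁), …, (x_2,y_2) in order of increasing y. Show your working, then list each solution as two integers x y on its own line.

35 2
2449 140

d=306: √d = [17; 2,34] (ℓ=2, even), read p_1/q_1
i=0: a=17 ⇒ p=17, q=1
i=1: a=2 ⇒ p=35, q=2
(x₁, y₁) = (35, 2);  35² − 306·2² = 1 ✓
(x_2, y_2) = (35·35 + 306·2·2, 35·2 + 2·35) = (2449, 140)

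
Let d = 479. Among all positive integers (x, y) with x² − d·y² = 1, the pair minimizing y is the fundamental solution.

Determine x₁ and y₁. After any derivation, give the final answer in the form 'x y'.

√479 = [21; 1,7,1,3,2,21,2,3,1,7,1,42, …], period ℓ=12 (even) → k=11
k=0  a_k=21  p_k/q_k = 21/1
…
k=2  a_k=7  p_k/q_k = 175/8
…
k=4  a_k=3  p_k/q_k = 766/35
…
k=6  a_k=21  p_k/q_k = 37075/1694
k=7  a_k=2  p_k/q_k = 75879/3467
…
k=9  a_k=1  p_k/q_k = 340591/15562
k=10  a_k=7  p_k/q_k = 2648849/121029
k=11  a_k=1  p_k/q_k = 2989440/136591
fundamental: x₁=2989440, y₁=136591  (since 8936751513600 − 479·18657101281 = 1)

2989440 136591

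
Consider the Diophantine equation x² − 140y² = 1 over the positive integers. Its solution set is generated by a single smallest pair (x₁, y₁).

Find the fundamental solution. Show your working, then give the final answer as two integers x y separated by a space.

[11; 1,4,1,22] for √140; ℓ=4 ⇒ convergent index 3
k=0  a_k=11  p_k/q_k = 11/1
…
k=2  a_k=4  p_k/q_k = 59/5
k=3  a_k=1  p_k/q_k = 71/6
→ (71, 6).  Check: 71²=5041, 140·6²=5040, difference 1.

71 6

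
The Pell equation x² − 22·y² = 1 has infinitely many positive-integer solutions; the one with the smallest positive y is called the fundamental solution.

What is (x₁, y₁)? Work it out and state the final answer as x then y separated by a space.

197 42

d=22: √d = [4; 1,2,4,2,1,8] (ℓ=6, even), read p_5/q_5
a_0=4:  p_0=4·1+0=4,  q_0=4·0+1=1
…
a_4=2:  p_4=2·61+14=136,  q_4=2·13+3=29
a_5=1:  p_5=1·136+61=197,  q_5=1·29+13=42
fundamental: x₁=197, y₁=42  (since 38809 − 22·1764 = 1)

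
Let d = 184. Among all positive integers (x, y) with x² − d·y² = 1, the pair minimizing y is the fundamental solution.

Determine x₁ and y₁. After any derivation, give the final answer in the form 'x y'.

√184 → a₀=13, period (1,1,3,2,1,2,1,2,3,1,1,26); ℓ=12 even so k=11
i=0: a=13 ⇒ p=13, q=1
…
i=3: a=3 ⇒ p=95, q=7
i=4: a=2 ⇒ p=217, q=16
…
i=6: a=2 ⇒ p=841, q=62
…
i=8: a=2 ⇒ p=3147, q=232
…
i=10: a=1 ⇒ p=13741, q=1013
i=11: a=1 ⇒ p=24335, q=1794
→ (24335, 1794).  Check: 24335²=592192225, 184·1794²=592192224, difference 1.

24335 1794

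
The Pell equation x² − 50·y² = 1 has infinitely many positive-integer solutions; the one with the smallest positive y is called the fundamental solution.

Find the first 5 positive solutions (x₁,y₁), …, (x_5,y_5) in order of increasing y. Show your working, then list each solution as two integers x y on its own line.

d=50: √d = [7; 14] (ℓ=1, odd), read p_1/q_1
k=0  a_k=7  p_k/q_k = 7/1
k=1  a_k=14  p_k/q_k = 99/14
→ (99, 14).  Check: 99²=9801, 50·14²=9800, difference 1.
k=2:  x_2 = 99·99+50·14·14 = 19601,  y_2 = 99·14+14·99 = 2772
k=3:  x_3 = 99·19601+50·14·2772 = 3880899,  y_3 = 99·2772+14·19601 = 548842
k=4:  x_4 = 99·3880899+50·14·548842 = 768398401,  y_4 = 99·548842+14·3880899 = 108667944
k=5:  x_5 = 99·768398401+50·14·108667944 = 152139002499,  y_5 = 99·108667944+14·768398401 = 21515704070

99 14
19601 2772
3880899 548842
768398401 108667944
152139002499 21515704070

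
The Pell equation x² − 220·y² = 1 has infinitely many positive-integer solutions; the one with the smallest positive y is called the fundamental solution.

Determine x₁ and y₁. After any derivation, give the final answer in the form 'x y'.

89 6

√220 = [14; 1,4,1,28, …], period ℓ=4 (even) → k=3
k=0  a_k=14  p_k/q_k = 14/1
…
k=2  a_k=4  p_k/q_k = 74/5
k=3  a_k=1  p_k/q_k = 89/6
→ (89, 6).  Check: 89²=7921, 220·6²=7920, difference 1.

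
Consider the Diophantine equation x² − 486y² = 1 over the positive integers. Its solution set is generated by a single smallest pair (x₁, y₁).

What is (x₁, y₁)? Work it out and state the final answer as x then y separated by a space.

485 22

√486 = [22; 22,44, …], period ℓ=2 (even) → k=1
step 0: (22, 1)  from 22·(1,0) + (0,1)
step 1: (485, 22)  from 22·(22,1) + (1,0)
(x₁, y₁) = (485, 22);  485² − 486·22² = 1 ✓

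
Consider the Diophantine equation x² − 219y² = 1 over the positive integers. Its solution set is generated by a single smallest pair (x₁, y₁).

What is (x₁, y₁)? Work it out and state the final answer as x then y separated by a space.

74 5

√219 → a₀=14, period (1,3,1,28); ℓ=4 even so k=3
a_0=14:  p_0=14·1+0=14,  q_0=14·0+1=1
a_1=1:  p_1=1·14+1=15,  q_1=1·1+0=1
a_2=3:  p_2=3·15+14=59,  q_2=3·1+1=4
a_3=1:  p_3=1·59+15=74,  q_3=1·4+1=5
(x₁, y₁) = (74, 5);  74² − 219·5² = 1 ✓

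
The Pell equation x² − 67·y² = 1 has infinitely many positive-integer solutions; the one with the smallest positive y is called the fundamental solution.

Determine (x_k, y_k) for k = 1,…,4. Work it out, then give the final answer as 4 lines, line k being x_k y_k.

48842 5967
4771081927 582880428
466058366908226 56938091722785
45526445508292066657 5561940551265649512

√67 = [8; 5,2,1,1,7,1,1,2,5,16, …], period ℓ=10 (even) → k=9
i=0: a=8 ⇒ p=8, q=1
…
i=3: a=1 ⇒ p=131, q=16
…
i=6: a=1 ⇒ p=1899, q=232
…
i=8: a=2 ⇒ p=9053, q=1106
i=9: a=5 ⇒ p=48842, q=5967
fundamental: x₁=48842, y₁=5967  (since 2385540964 − 67·35605089 = 1)
k=2:  x_2 = 48842·48842+67·5967·5967 = 4771081927,  y_2 = 48842·5967+5967·48842 = 582880428
k=3:  x_3 = 48842·4771081927+67·5967·582880428 = 466058366908226,  y_3 = 48842·582880428+5967·4771081927 = 56938091722785
k=4:  x_4 = 48842·466058366908226+67·5967·56938091722785 = 45526445508292066657,  y_4 = 48842·56938091722785+5967·466058366908226 = 5561940551265649512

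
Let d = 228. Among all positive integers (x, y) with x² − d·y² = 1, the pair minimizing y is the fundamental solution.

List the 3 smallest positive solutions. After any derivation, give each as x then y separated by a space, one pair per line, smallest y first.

√228 = [15; 10,30, …], period ℓ=2 (even) → k=1
step 0: (15, 1)  from 15·(1,0) + (0,1)
step 1: (151, 10)  from 10·(15,1) + (1,0)
(x₁, y₁) = (151, 10);  151² − 228·10² = 1 ✓
n=2: (151,10)∘(151,10) = (151·151+228·10·10, 151·10+10·151) = (45601,3020)
n=3: (45601,3020)∘(151,10) = (151·45601+228·10·3020, 151·3020+10·45601) = (13771351,912030)

151 10
45601 3020
13771351 912030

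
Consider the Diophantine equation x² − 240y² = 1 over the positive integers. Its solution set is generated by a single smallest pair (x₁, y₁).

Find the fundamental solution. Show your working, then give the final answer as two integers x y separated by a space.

√240 → a₀=15, period (2,30); ℓ=2 even so k=1
a_0=15:  p_0=15·1+0=15,  q_0=15·0+1=1
a_1=2:  p_1=2·15+1=31,  q_1=2·1+0=2
fundamental: x₁=31, y₁=2  (since 961 − 240·4 = 1)

31 2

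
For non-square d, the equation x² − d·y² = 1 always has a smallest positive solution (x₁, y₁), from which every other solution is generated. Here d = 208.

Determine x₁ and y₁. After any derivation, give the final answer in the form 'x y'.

649 45

√208 = [14; 2,2,1,2,2,28, …], period ℓ=6 (even) → k=5
step 0: (14, 1)  from 14·(1,0) + (0,1)
step 1: (29, 2)  from 2·(14,1) + (1,0)
…
step 4: (274, 19)  from 2·(101,7) + (72,5)
step 5: (649, 45)  from 2·(274,19) + (101,7)
fundamental: x₁=649, y₁=45  (since 421201 − 208·2025 = 1)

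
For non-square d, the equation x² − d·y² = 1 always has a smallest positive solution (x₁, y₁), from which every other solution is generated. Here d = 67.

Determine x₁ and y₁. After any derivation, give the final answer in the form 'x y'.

48842 5967

[8; 5,2,1,1,7,1,1,2,5,16] for √67; ℓ=10 ⇒ convergent index 9
a_0=8:  p_0=8·1+0=8,  q_0=8·0+1=1
…
a_3=1:  p_3=1·90+41=131,  q_3=1·11+5=16
…
a_8=2:  p_8=2·3577+1899=9053,  q_8=2·437+232=1106
a_9=5:  p_9=5·9053+3577=48842,  q_9=5·1106+437=5967
(x₁, y₁) = (48842, 5967);  48842² − 67·5967² = 1 ✓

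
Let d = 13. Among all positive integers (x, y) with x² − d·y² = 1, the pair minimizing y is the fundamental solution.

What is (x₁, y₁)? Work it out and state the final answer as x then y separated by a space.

√13 = [3; 1,1,1,1,6, …], period ℓ=5 (odd) → k=9
i=0: a=3 ⇒ p=3, q=1
…
i=8: a=1 ⇒ p=393, q=109
i=9: a=1 ⇒ p=649, q=180
fundamental: x₁=649, y₁=180  (since 421201 − 13·32400 = 1)

649 180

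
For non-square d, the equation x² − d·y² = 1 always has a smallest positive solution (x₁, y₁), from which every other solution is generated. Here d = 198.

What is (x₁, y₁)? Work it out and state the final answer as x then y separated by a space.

197 14

d=198: √d = [14; 14,28] (ℓ=2, even), read p_1/q_1
k=0  a_k=14  p_k/q_k = 14/1
k=1  a_k=14  p_k/q_k = 197/14
→ (197, 14).  Check: 197²=38809, 198·14²=38808, difference 1.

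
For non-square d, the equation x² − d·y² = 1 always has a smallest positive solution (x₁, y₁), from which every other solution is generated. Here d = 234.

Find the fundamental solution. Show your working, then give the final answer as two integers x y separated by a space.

5201 340

√234 = [15; 3,2,1,2,1,2,3,30, …], period ℓ=8 (even) → k=7
i=0: a=15 ⇒ p=15, q=1
i=1: a=3 ⇒ p=46, q=3
…
i=3: a=1 ⇒ p=153, q=10
…
i=6: a=2 ⇒ p=1545, q=101
i=7: a=3 ⇒ p=5201, q=340
fundamental: x₁=5201, y₁=340  (since 27050401 − 234·115600 = 1)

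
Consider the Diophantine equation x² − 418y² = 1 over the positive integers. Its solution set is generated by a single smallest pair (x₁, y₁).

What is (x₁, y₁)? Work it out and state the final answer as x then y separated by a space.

33857 1656

d=418: √d = [20; 2,4,20,4,2,40] (ℓ=6, even), read p_5/q_5
i=0: a=20 ⇒ p=20, q=1
i=1: a=2 ⇒ p=41, q=2
…
i=4: a=4 ⇒ p=15068, q=737
i=5: a=2 ⇒ p=33857, q=1656
fundamental: x₁=33857, y₁=1656  (since 1146296449 − 418·2742336 = 1)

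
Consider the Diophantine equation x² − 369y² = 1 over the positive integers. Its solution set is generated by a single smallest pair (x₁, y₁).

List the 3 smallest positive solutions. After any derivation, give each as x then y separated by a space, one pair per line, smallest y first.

[19; 4,1,3,2,7,4,7,2,3,1,4,38] for √369; ℓ=12 ⇒ convergent index 11
a_0=19:  p_0=19·1+0=19,  q_0=19·0+1=1
…
a_3=3:  p_3=3·96+77=365,  q_3=3·5+4=19
…
a_5=7:  p_5=7·826+365=6147,  q_5=7·43+19=320
…
a_7=7:  p_7=7·25414+6147=184045,  q_7=7·1323+320=9581
…
a_10=1:  p_10=1·1364557+393504=1758061,  q_10=1·71036+20485=91521
a_11=4:  p_11=4·1758061+1364557=8396801,  q_11=4·91521+71036=437120
→ (8396801, 437120).  Check: 8396801²=70506267033601, 369·437120²=70506267033600, difference 1.
n=2: (8396801,437120)∘(8396801,437120) = (8396801·8396801+369·437120·437120, 8396801·437120+437120·8396801) = (141012534067201,7340819306240)
n=3: (141012534067201,7340819306240)∘(8396801,437120) = (8396801·141012534067201+369·437120·7340819306240, 8396801·7340819306240+437120·141012534067201) = (2368108374136006451201,123278797782910239360)

8396801 437120
141012534067201 7340819306240
2368108374136006451201 123278797782910239360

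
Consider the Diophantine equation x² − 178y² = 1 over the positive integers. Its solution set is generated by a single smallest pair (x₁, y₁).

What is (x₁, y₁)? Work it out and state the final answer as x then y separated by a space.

1601 120

d=178: √d = [13; 2,1,12,1,2,26] (ℓ=6, even), read p_5/q_5
a_0=13:  p_0=13·1+0=13,  q_0=13·0+1=1
…
a_2=1:  p_2=1·27+13=40,  q_2=1·2+1=3
…
a_4=1:  p_4=1·507+40=547,  q_4=1·38+3=41
a_5=2:  p_5=2·547+507=1601,  q_5=2·41+38=120
fundamental: x₁=1601, y₁=120  (since 2563201 − 178·14400 = 1)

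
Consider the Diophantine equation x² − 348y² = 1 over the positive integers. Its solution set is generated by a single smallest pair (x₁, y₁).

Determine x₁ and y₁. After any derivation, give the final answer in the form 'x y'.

1567 84

√348 → a₀=18, period (1,1,1,8,1,1,1,36); ℓ=8 even so k=7
i=0: a=18 ⇒ p=18, q=1
…
i=6: a=1 ⇒ p=1026, q=55
i=7: a=1 ⇒ p=1567, q=84
fundamental: x₁=1567, y₁=84  (since 2455489 − 348·7056 = 1)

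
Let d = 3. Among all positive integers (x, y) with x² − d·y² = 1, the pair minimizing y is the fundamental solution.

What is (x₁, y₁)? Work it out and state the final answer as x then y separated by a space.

√3 = [1; 1,2, …], period ℓ=2 (even) → k=1
k=0  a_k=1  p_k/q_k = 1/1
k=1  a_k=1  p_k/q_k = 2/1
(x₁, y₁) = (2, 1);  2² − 3·1² = 1 ✓

2 1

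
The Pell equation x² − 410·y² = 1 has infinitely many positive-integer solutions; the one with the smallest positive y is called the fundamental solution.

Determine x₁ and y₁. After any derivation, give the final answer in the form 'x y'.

81 4

d=410: √d = [20; 4,40] (ℓ=2, even), read p_1/q_1
k=0  a_k=20  p_k/q_k = 20/1
k=1  a_k=4  p_k/q_k = 81/4
→ (81, 4).  Check: 81²=6561, 410·4²=6560, difference 1.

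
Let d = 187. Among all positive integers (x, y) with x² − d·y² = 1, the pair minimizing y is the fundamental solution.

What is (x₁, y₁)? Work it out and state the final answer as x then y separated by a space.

1682 123

√187 = [13; 1,2,13,2,1,26, …], period ℓ=6 (even) → k=5
k=0  a_k=13  p_k/q_k = 13/1
…
k=4  a_k=2  p_k/q_k = 1135/83
k=5  a_k=1  p_k/q_k = 1682/123
fundamental: x₁=1682, y₁=123  (since 2829124 − 187·15129 = 1)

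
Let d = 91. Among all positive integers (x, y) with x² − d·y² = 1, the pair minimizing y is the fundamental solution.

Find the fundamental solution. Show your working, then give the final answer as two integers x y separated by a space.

√91 = [9; 1,1,5,1,5,1,1,18, …], period ℓ=8 (even) → k=7
i=0: a=9 ⇒ p=9, q=1
i=1: a=1 ⇒ p=10, q=1
i=2: a=1 ⇒ p=19, q=2
i=3: a=5 ⇒ p=105, q=11
i=4: a=1 ⇒ p=124, q=13
i=5: a=5 ⇒ p=725, q=76
i=6: a=1 ⇒ p=849, q=89
i=7: a=1 ⇒ p=1574, q=165
(x₁, y₁) = (1574, 165);  1574² − 91·165² = 1 ✓

1574 165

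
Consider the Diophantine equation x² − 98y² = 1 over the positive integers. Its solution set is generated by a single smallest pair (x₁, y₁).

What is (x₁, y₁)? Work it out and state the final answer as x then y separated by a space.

99 10

[9; 1,8,1,18] for √98; ℓ=4 ⇒ convergent index 3
step 0: (9, 1)  from 9·(1,0) + (0,1)
…
step 2: (89, 9)  from 8·(10,1) + (9,1)
step 3: (99, 10)  from 1·(89,9) + (10,1)
fundamental: x₁=99, y₁=10  (since 9801 − 98·100 = 1)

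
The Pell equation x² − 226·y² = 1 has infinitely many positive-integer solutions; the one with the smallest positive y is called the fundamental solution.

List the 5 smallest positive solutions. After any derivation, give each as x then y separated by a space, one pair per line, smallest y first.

451 30
406801 27060
366934051 24408090
330974107201 22016070120
298538277761251 19858470840150

[15; 30] for √226; ℓ=1 ⇒ convergent index 1
step 0: (15, 1)  from 15·(1,0) + (0,1)
step 1: (451, 30)  from 30·(15,1) + (1,0)
(x₁, y₁) = (451, 30);  451² − 226·30² = 1 ✓
k=2:  x_2 = 451·451+226·30·30 = 406801,  y_2 = 451·30+30·451 = 27060
k=3:  x_3 = 451·406801+226·30·27060 = 366934051,  y_3 = 451·27060+30·406801 = 24408090
k=4:  x_4 = 451·366934051+226·30·24408090 = 330974107201,  y_4 = 451·24408090+30·366934051 = 22016070120
k=5:  x_5 = 451·330974107201+226·30·22016070120 = 298538277761251,  y_5 = 451·22016070120+30·330974107201 = 19858470840150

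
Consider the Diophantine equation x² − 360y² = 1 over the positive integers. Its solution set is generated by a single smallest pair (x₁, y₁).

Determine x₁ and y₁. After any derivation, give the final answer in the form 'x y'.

d=360: √d = [18; 1,36] (ℓ=2, even), read p_1/q_1
k=0  a_k=18  p_k/q_k = 18/1
k=1  a_k=1  p_k/q_k = 19/1
fundamental: x₁=19, y₁=1  (since 361 − 360·1 = 1)

19 1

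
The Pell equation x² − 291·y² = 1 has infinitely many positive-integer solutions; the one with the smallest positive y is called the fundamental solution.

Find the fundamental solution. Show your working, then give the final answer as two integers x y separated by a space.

√291 = [17; 17,34, …], period ℓ=2 (even) → k=1
i=0: a=17 ⇒ p=17, q=1
i=1: a=17 ⇒ p=290, q=17
fundamental: x₁=290, y₁=17  (since 84100 − 291·289 = 1)

290 17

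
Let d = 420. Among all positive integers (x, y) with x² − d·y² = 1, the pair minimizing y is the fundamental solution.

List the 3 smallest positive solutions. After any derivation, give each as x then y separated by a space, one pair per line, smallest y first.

√420 → a₀=20, period (2,40); ℓ=2 even so k=1
i=0: a=20 ⇒ p=20, q=1
i=1: a=2 ⇒ p=41, q=2
→ (41, 2).  Check: 41²=1681, 420·2²=1680, difference 1.
(41+2√420)^2 = 3361 + 164√420
(41+2√420)^3 = 275561 + 13446√420

41 2
3361 164
275561 13446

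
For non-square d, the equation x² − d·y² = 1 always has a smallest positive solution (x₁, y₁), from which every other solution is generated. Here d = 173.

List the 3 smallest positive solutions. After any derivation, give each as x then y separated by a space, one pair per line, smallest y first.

2499849 190060
12498490045601 950242601880
62488675684008728649 4750926036134042180

[13; 6,1,1,6,26] for √173; ℓ=5 ⇒ convergent index 9
i=0: a=13 ⇒ p=13, q=1
…
i=3: a=1 ⇒ p=171, q=13
…
i=5: a=26 ⇒ p=29239, q=2223
…
i=7: a=1 ⇒ p=205791, q=15646
i=8: a=1 ⇒ p=382343, q=29069
i=9: a=6 ⇒ p=2499849, q=190060
fundamental: x₁=2499849, y₁=190060  (since 6249245022801 − 173·36122803600 = 1)
n=2: (2499849,190060)∘(2499849,190060) = (2499849·2499849+173·190060·190060, 2499849·190060+190060·2499849) = (12498490045601,950242601880)
n=3: (12498490045601,950242601880)∘(2499849,190060) = (2499849·12498490045601+173·190060·950242601880, 2499849·950242601880+190060·12498490045601) = (62488675684008728649,4750926036134042180)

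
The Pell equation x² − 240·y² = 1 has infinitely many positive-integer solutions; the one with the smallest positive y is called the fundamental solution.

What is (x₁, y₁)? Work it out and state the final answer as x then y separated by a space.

31 2

√240 = [15; 2,30, …], period ℓ=2 (even) → k=1
i=0: a=15 ⇒ p=15, q=1
i=1: a=2 ⇒ p=31, q=2
→ (31, 2).  Check: 31²=961, 240·2²=960, difference 1.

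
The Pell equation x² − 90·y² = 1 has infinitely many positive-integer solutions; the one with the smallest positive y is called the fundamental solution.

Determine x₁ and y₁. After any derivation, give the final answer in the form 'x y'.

19 2

√90 = [9; 2,18, …], period ℓ=2 (even) → k=1
a_0=9:  p_0=9·1+0=9,  q_0=9·0+1=1
a_1=2:  p_1=2·9+1=19,  q_1=2·1+0=2
→ (19, 2).  Check: 19²=361, 90·2²=360, difference 1.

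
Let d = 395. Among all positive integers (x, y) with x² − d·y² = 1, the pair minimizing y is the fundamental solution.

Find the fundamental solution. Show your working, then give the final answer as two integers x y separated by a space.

159 8

[19; 1,6,1,38] for √395; ℓ=4 ⇒ convergent index 3
k=0  a_k=19  p_k/q_k = 19/1
k=1  a_k=1  p_k/q_k = 20/1
k=2  a_k=6  p_k/q_k = 139/7
k=3  a_k=1  p_k/q_k = 159/8
→ (159, 8).  Check: 159²=25281, 395·8²=25280, difference 1.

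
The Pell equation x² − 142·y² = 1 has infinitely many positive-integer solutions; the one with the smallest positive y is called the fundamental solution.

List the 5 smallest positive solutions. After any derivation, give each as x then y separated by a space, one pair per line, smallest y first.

143 12
40897 3432
11696399 981540
3345129217 280717008
956695259663 80284082748

[11; 1,10,1,22] for √142; ℓ=4 ⇒ convergent index 3
a_0=11:  p_0=11·1+0=11,  q_0=11·0+1=1
a_1=1:  p_1=1·11+1=12,  q_1=1·1+0=1
a_2=10:  p_2=10·12+11=131,  q_2=10·1+1=11
a_3=1:  p_3=1·131+12=143,  q_3=1·11+1=12
fundamental: x₁=143, y₁=12  (since 20449 − 142·144 = 1)
(143+12√142)^2 = 40897 + 3432√142
(143+12√142)^3 = 11696399 + 981540√142
(143+12√142)^4 = 3345129217 + 280717008√142
(143+12√142)^5 = 956695259663 + 80284082748√142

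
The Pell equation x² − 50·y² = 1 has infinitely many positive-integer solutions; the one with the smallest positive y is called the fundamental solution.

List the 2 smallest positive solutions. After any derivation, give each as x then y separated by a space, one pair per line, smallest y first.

√50 = [7; 14, …], period ℓ=1 (odd) → k=1
i=0: a=7 ⇒ p=7, q=1
i=1: a=14 ⇒ p=99, q=14
fundamental: x₁=99, y₁=14  (since 9801 − 50·196 = 1)
(99+14√50)^2 = 19601 + 2772√50

99 14
19601 2772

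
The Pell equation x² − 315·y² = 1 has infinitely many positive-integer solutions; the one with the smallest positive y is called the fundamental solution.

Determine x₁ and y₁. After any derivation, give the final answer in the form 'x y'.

71 4

d=315: √d = [17; 1,2,1,34] (ℓ=4, even), read p_3/q_3
step 0: (17, 1)  from 17·(1,0) + (0,1)
…
step 2: (53, 3)  from 2·(18,1) + (17,1)
step 3: (71, 4)  from 1·(53,3) + (18,1)
(x₁, y₁) = (71, 4);  71² − 315·4² = 1 ✓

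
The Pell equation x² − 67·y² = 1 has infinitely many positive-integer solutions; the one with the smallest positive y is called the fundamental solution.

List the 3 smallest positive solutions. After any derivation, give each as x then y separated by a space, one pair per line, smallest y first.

[8; 5,2,1,1,7,1,1,2,5,16] for √67; ℓ=10 ⇒ convergent index 9
step 0: (8, 1)  from 8·(1,0) + (0,1)
step 1: (41, 5)  from 5·(8,1) + (1,0)
…
step 3: (131, 16)  from 1·(90,11) + (41,5)
step 4: (221, 27)  from 1·(131,16) + (90,11)
step 5: (1678, 205)  from 7·(221,27) + (131,16)
step 6: (1899, 232)  from 1·(1678,205) + (221,27)
…
step 8: (9053, 1106)  from 2·(3577,437) + (1899,232)
step 9: (48842, 5967)  from 5·(9053,1106) + (3577,437)
→ (48842, 5967).  Check: 48842²=2385540964, 67·5967²=2385540963, difference 1.
k=2:  x_2 = 48842·48842+67·5967·5967 = 4771081927,  y_2 = 48842·5967+5967·48842 = 582880428
k=3:  x_3 = 48842·4771081927+67·5967·582880428 = 466058366908226,  y_3 = 48842·582880428+5967·4771081927 = 56938091722785

48842 5967
4771081927 582880428
466058366908226 56938091722785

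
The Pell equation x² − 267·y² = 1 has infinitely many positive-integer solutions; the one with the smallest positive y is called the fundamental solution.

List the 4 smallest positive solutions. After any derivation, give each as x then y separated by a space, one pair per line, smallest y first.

2402 147
11539207 706188
55434348026 3392527005
266306596377697 16297699025832

d=267: √d = [16; 2,1,15,1,2,32] (ℓ=6, even), read p_5/q_5
i=0: a=16 ⇒ p=16, q=1
i=1: a=2 ⇒ p=33, q=2
…
i=4: a=1 ⇒ p=817, q=50
i=5: a=2 ⇒ p=2402, q=147
fundamental: x₁=2402, y₁=147  (since 5769604 − 267·21609 = 1)
(x_2, y_2) = (2402·2402 + 267·147·147, 2402·147 + 147·2402) = (11539207, 706188)
(x_3, y_3) = (2402·11539207 + 267·147·706188, 2402·706188 + 147·11539207) = (55434348026, 3392527005)
(x_4, y_4) = (2402·55434348026 + 267·147·3392527005, 2402·3392527005 + 147·55434348026) = (266306596377697, 16297699025832)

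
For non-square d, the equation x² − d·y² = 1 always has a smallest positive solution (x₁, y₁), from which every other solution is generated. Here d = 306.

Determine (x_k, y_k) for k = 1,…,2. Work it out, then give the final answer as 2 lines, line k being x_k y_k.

[17; 2,34] for √306; ℓ=2 ⇒ convergent index 1
step 0: (17, 1)  from 17·(1,0) + (0,1)
step 1: (35, 2)  from 2·(17,1) + (1,0)
fundamental: x₁=35, y₁=2  (since 1225 − 306·4 = 1)
(35+2√306)^2 = 2449 + 140√306

35 2
2449 140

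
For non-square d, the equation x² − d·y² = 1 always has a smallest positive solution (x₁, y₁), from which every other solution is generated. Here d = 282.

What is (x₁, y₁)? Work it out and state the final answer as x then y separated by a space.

2351 140

√282 → a₀=16, period (1,3,1,4,1,3,1,32); ℓ=8 even so k=7
k=0  a_k=16  p_k/q_k = 16/1
…
k=3  a_k=1  p_k/q_k = 84/5
k=4  a_k=4  p_k/q_k = 403/24
k=5  a_k=1  p_k/q_k = 487/29
k=6  a_k=3  p_k/q_k = 1864/111
k=7  a_k=1  p_k/q_k = 2351/140
(x₁, y₁) = (2351, 140);  2351² − 282·140² = 1 ✓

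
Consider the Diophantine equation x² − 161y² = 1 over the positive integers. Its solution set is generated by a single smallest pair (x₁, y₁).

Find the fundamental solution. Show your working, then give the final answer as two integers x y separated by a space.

√161 → a₀=12, period (1,2,4,1,2,1,4,2,1,24); ℓ=10 even so k=9
step 0: (12, 1)  from 12·(1,0) + (0,1)
…
step 6: (774, 61)  from 1·(571,45) + (203,16)
…
step 8: (8108, 639)  from 2·(3667,289) + (774,61)
step 9: (11775, 928)  from 1·(8108,639) + (3667,289)
→ (11775, 928).  Check: 11775²=138650625, 161·928²=138650624, difference 1.

11775 928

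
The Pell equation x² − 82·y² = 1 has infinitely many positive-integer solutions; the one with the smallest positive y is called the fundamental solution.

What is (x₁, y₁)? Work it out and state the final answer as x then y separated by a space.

[9; 18] for √82; ℓ=1 ⇒ convergent index 1
k=0  a_k=9  p_k/q_k = 9/1
k=1  a_k=18  p_k/q_k = 163/18
fundamental: x₁=163, y₁=18  (since 26569 − 82·324 = 1)

163 18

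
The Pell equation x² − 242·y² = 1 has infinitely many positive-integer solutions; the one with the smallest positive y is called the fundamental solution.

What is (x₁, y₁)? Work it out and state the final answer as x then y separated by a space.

[15; 1,1,3,1,14,1,3,1,1,30] for √242; ℓ=10 ⇒ convergent index 9
i=0: a=15 ⇒ p=15, q=1
i=1: a=1 ⇒ p=16, q=1
i=2: a=1 ⇒ p=31, q=2
i=3: a=3 ⇒ p=109, q=7
…
i=5: a=14 ⇒ p=2069, q=133
i=6: a=1 ⇒ p=2209, q=142
…
i=8: a=1 ⇒ p=10905, q=701
i=9: a=1 ⇒ p=19601, q=1260
(x₁, y₁) = (19601, 1260);  19601² − 242·1260² = 1 ✓

19601 1260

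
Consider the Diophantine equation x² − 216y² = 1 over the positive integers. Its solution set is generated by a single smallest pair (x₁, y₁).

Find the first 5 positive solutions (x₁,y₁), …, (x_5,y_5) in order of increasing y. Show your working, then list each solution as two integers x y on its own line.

√216 = [14; 1,2,3,2,1,28, …], period ℓ=6 (even) → k=5
a_0=14:  p_0=14·1+0=14,  q_0=14·0+1=1
a_1=1:  p_1=1·14+1=15,  q_1=1·1+0=1
a_2=2:  p_2=2·15+14=44,  q_2=2·1+1=3
…
a_4=2:  p_4=2·147+44=338,  q_4=2·10+3=23
a_5=1:  p_5=1·338+147=485,  q_5=1·23+10=33
fundamental: x₁=485, y₁=33  (since 235225 − 216·1089 = 1)
n=2: (485,33)∘(485,33) = (485·485+216·33·33, 485·33+33·485) = (470449,32010)
n=3: (470449,32010)∘(485,33) = (485·470449+216·33·32010, 485·32010+33·470449) = (456335045,31049667)
n=4: (456335045,31049667)∘(485,33) = (485·456335045+216·33·31049667, 485·31049667+33·456335045) = (442644523201,30118144980)
n=5: (442644523201,30118144980)∘(485,33) = (485·442644523201+216·33·30118144980, 485·30118144980+33·442644523201) = (429364731169925,29214569580933)

485 33
470449 32010
456335045 31049667
442644523201 30118144980
429364731169925 29214569580933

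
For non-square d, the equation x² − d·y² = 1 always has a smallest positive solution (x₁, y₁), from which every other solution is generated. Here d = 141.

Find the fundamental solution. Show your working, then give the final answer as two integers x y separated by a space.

d=141: √d = [11; 1,6,1,22] (ℓ=4, even), read p_3/q_3
i=0: a=11 ⇒ p=11, q=1
i=1: a=1 ⇒ p=12, q=1
i=2: a=6 ⇒ p=83, q=7
i=3: a=1 ⇒ p=95, q=8
fundamental: x₁=95, y₁=8  (since 9025 − 141·64 = 1)

95 8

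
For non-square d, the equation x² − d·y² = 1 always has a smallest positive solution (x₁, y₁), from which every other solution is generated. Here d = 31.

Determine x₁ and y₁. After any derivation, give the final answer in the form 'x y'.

1520 273

d=31: √d = [5; 1,1,3,5,3,1,1,10] (ℓ=8, even), read p_7/q_7
k=0  a_k=5  p_k/q_k = 5/1
…
k=4  a_k=5  p_k/q_k = 206/37
…
k=6  a_k=1  p_k/q_k = 863/155
k=7  a_k=1  p_k/q_k = 1520/273
(x₁, y₁) = (1520, 273);  1520² − 31·273² = 1 ✓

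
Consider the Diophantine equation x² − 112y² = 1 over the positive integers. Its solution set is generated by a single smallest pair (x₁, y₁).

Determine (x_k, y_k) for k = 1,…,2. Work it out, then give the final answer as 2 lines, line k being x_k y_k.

127 12
32257 3048

[10; 1,1,2,1,1,20] for √112; ℓ=6 ⇒ convergent index 5
k=0  a_k=10  p_k/q_k = 10/1
…
k=2  a_k=1  p_k/q_k = 21/2
k=3  a_k=2  p_k/q_k = 53/5
k=4  a_k=1  p_k/q_k = 74/7
k=5  a_k=1  p_k/q_k = 127/12
(x₁, y₁) = (127, 12);  127² − 112·12² = 1 ✓
(x_2, y_2) = (127·127 + 112·12·12, 127·12 + 12·127) = (32257, 3048)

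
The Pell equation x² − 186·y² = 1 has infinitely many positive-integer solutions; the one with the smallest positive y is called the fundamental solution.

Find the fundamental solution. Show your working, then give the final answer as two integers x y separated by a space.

d=186: √d = [13; 1,1,1,3,4,3,1,1,1,26] (ℓ=10, even), read p_9/q_9
a_0=13:  p_0=13·1+0=13,  q_0=13·0+1=1
a_1=1:  p_1=1·13+1=14,  q_1=1·1+0=1
a_2=1:  p_2=1·14+13=27,  q_2=1·1+1=2
a_3=1:  p_3=1·27+14=41,  q_3=1·2+1=3
…
a_5=4:  p_5=4·150+41=641,  q_5=4·11+3=47
a_6=3:  p_6=3·641+150=2073,  q_6=3·47+11=152
a_7=1:  p_7=1·2073+641=2714,  q_7=1·152+47=199
a_8=1:  p_8=1·2714+2073=4787,  q_8=1·199+152=351
a_9=1:  p_9=1·4787+2714=7501,  q_9=1·351+199=550
(x₁, y₁) = (7501, 550);  7501² − 186·550² = 1 ✓

7501 550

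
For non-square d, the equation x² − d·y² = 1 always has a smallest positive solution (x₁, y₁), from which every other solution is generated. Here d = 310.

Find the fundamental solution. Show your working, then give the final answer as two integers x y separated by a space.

√310 = [17; 1,1,1,1,5,…,1,1,34, …], period ℓ=16 (even) → k=15
a_0=17:  p_0=17·1+0=17,  q_0=17·0+1=1
a_1=1:  p_1=1·17+1=18,  q_1=1·1+0=1
…
a_3=1:  p_3=1·35+18=53,  q_3=1·2+1=3
a_4=1:  p_4=1·53+35=88,  q_4=1·3+2=5
a_5=5:  p_5=5·88+53=493,  q_5=5·5+3=28
…
a_8=2:  p_8=2·2060+1567=5687,  q_8=2·117+89=323
a_9=1:  p_9=1·5687+2060=7747,  q_9=1·323+117=440
…
a_11=5:  p_11=5·28928+7747=152387,  q_11=5·1643+440=8655
…
a_14=1:  p_14=1·333702+181315=515017,  q_14=1·18953+10298=29251
a_15=1:  p_15=1·515017+333702=848719,  q_15=1·29251+18953=48204
→ (848719, 48204).  Check: 848719²=720323940961, 310·48204²=720323940960, difference 1.

848719 48204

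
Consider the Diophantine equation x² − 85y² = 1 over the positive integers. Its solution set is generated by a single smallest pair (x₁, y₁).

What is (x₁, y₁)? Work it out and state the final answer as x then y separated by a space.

285769 30996

d=85: √d = [9; 4,1,1,4,18] (ℓ=5, odd), read p_9/q_9
a_0=9:  p_0=9·1+0=9,  q_0=9·0+1=1
a_1=4:  p_1=4·9+1=37,  q_1=4·1+0=4
a_2=1:  p_2=1·37+9=46,  q_2=1·4+1=5
a_3=1:  p_3=1·46+37=83,  q_3=1·5+4=9
a_4=4:  p_4=4·83+46=378,  q_4=4·9+5=41
a_5=18:  p_5=18·378+83=6887,  q_5=18·41+9=747
a_6=4:  p_6=4·6887+378=27926,  q_6=4·747+41=3029
a_7=1:  p_7=1·27926+6887=34813,  q_7=1·3029+747=3776
a_8=1:  p_8=1·34813+27926=62739,  q_8=1·3776+3029=6805
a_9=4:  p_9=4·62739+34813=285769,  q_9=4·6805+3776=30996
fundamental: x₁=285769, y₁=30996  (since 81663921361 − 85·960752016 = 1)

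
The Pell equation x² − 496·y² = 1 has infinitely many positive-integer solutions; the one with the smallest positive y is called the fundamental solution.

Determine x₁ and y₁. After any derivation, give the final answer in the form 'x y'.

d=496: √d = [22; 3,1,2,4,1,…,1,3,44] (ℓ=16, even), read p_15/q_15
step 0: (22, 1)  from 22·(1,0) + (0,1)
step 1: (67, 3)  from 3·(22,1) + (1,0)
step 2: (89, 4)  from 1·(67,3) + (22,1)
step 3: (245, 11)  from 2·(89,4) + (67,3)
…
step 5: (1314, 59)  from 1·(1069,48) + (245,11)
step 6: (2383, 107)  from 1·(1314,59) + (1069,48)
…
step 8: (14543, 653)  from 2·(6080,273) + (2383,107)
step 9: (35166, 1579)  from 2·(14543,653) + (6080,273)
step 10: (49709, 2232)  from 1·(35166,1579) + (14543,653)
step 11: (84875, 3811)  from 1·(49709,2232) + (35166,1579)
step 12: (389209, 17476)  from 4·(84875,3811) + (49709,2232)
step 13: (863293, 38763)  from 2·(389209,17476) + (84875,3811)
step 14: (1252502, 56239)  from 1·(863293,38763) + (389209,17476)
step 15: (4620799, 207480)  from 3·(1252502,56239) + (863293,38763)
fundamental: x₁=4620799, y₁=207480  (since 21351783398401 − 496·43047950400 = 1)

4620799 207480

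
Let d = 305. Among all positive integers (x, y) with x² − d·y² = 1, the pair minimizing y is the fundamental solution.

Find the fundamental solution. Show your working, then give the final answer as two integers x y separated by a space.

√305 → a₀=17, period (2,6,2,34); ℓ=4 even so k=3
a_0=17:  p_0=17·1+0=17,  q_0=17·0+1=1
a_1=2:  p_1=2·17+1=35,  q_1=2·1+0=2
a_2=6:  p_2=6·35+17=227,  q_2=6·2+1=13
a_3=2:  p_3=2·227+35=489,  q_3=2·13+2=28
fundamental: x₁=489, y₁=28  (since 239121 − 305·784 = 1)

489 28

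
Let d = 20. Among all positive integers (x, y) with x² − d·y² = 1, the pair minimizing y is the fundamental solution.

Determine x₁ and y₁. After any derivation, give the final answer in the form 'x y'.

d=20: √d = [4; 2,8] (ℓ=2, even), read p_1/q_1
k=0  a_k=4  p_k/q_k = 4/1
k=1  a_k=2  p_k/q_k = 9/2
→ (9, 2).  Check: 9²=81, 20·2²=80, difference 1.

9 2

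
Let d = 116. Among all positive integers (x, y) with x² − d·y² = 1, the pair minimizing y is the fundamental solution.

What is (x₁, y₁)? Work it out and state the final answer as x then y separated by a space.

9801 910

d=116: √d = [10; 1,3,2,1,4,1,2,3,1,20] (ℓ=10, even), read p_9/q_9
step 0: (10, 1)  from 10·(1,0) + (0,1)
step 1: (11, 1)  from 1·(10,1) + (1,0)
…
step 4: (140, 13)  from 1·(97,9) + (43,4)
step 5: (657, 61)  from 4·(140,13) + (97,9)
step 6: (797, 74)  from 1·(657,61) + (140,13)
…
step 8: (7550, 701)  from 3·(2251,209) + (797,74)
step 9: (9801, 910)  from 1·(7550,701) + (2251,209)
(x₁, y₁) = (9801, 910);  9801² − 116·910² = 1 ✓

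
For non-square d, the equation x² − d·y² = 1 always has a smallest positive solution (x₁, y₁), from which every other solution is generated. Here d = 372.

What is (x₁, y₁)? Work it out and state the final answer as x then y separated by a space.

d=372: √d = [19; 3,2,12,2,3,38] (ℓ=6, even), read p_5/q_5
step 0: (19, 1)  from 19·(1,0) + (0,1)
…
step 3: (1678, 87)  from 12·(135,7) + (58,3)
step 4: (3491, 181)  from 2·(1678,87) + (135,7)
step 5: (12151, 630)  from 3·(3491,181) + (1678,87)
→ (12151, 630).  Check: 12151²=147646801, 372·630²=147646800, difference 1.

12151 630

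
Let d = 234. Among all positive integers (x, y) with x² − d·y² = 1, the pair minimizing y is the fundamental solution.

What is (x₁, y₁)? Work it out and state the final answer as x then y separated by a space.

[15; 3,2,1,2,1,2,3,30] for √234; ℓ=8 ⇒ convergent index 7
step 0: (15, 1)  from 15·(1,0) + (0,1)
step 1: (46, 3)  from 3·(15,1) + (1,0)
…
step 4: (413, 27)  from 2·(153,10) + (107,7)
…
step 6: (1545, 101)  from 2·(566,37) + (413,27)
step 7: (5201, 340)  from 3·(1545,101) + (566,37)
fundamental: x₁=5201, y₁=340  (since 27050401 − 234·115600 = 1)

5201 340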